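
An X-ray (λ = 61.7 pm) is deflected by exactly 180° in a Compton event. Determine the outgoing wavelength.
66.5526 pm

Using the Compton formula: λ' = λ + λ_C(1 − cos θ)

For θ = 180°, cos θ = -1 (exact) = -1.0000, so:
1 − cos 180° = 1 − (-1) = 2.0000

Δλ = λ_C × 2.0000 = 2.4263 × 2.0000 = 4.8526 pm

λ' = 61.7 + 4.8526 = 66.5526 pm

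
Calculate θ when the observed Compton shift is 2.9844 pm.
103.30°

From the Compton formula Δλ = λ_C(1 - cos θ), we can solve for θ:

cos θ = 1 - Δλ/λ_C

Given:
- Δλ = 2.9844 pm
- λ_C = h/(m_e·c) ≈ 2.42631024 pm

cos θ = 1 - 2.9844/2.42631024
cos θ = 1 - 1.230016
cos θ = -0.230016

θ = arccos(-0.230016)
θ = 103.30°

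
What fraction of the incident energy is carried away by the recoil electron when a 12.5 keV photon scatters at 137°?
0.0406 (or 4.06%)

Calculate initial and final photon energies:

Initial: E₀ = 12.5 keV → λ₀ = 99.1874 pm
Compton shift: Δλ = 4.2008 pm
Final wavelength: λ' = 103.3882 pm
Final energy: E' = 11.9921 keV

Fractional energy loss:
(E₀ - E')/E₀ = (12.5000 - 11.9921)/12.5000
= 0.5079/12.5000
= 0.0406
= 4.06%

(Intermediate values are shown rounded; full precision is carried through to the final answer.)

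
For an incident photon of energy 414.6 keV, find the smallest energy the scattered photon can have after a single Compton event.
158.0811 keV (at θ = 180°)

The scattered photon has minimum energy when its wavelength is maximum, i.e., when the Compton shift Δλ = λ_C(1 − cos θ) is maximum. This occurs at θ = 180° (backscattering), giving Δλ_max = 2λ_C = 4.8526 pm.

Initial wavelength: λ₀ = hc/E₀ = 2.9905 pm
Maximum final wavelength: λ'_max = λ₀ + 2λ_C = 2.9905 + 4.8526 = 7.8431 pm
Minimum final energy: E'_min = hc/λ'_max = 158.0811 keV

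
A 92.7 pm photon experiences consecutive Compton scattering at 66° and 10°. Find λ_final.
94.1763 pm

Apply Compton shift twice:

First scattering at θ₁ = 66°:
Δλ₁ = λ_C(1 - cos(66°))
Δλ₁ = 2.4263 × 0.5933
Δλ₁ = 1.4394 pm

After first scattering:
λ₁ = 92.7 + 1.4394 = 94.1394 pm

Second scattering at θ₂ = 10°:
Δλ₂ = λ_C(1 - cos(10°))
Δλ₂ = 2.4263 × 0.0152
Δλ₂ = 0.0369 pm

Final wavelength:
λ₂ = 94.1394 + 0.0369 = 94.1763 pm

Total shift: Δλ_total = 1.4394 + 0.0369 = 1.4763 pm

(Intermediate values are shown rounded; full precision is carried through to the final answer.)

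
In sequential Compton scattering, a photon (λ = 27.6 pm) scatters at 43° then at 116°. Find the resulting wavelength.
31.7418 pm

Apply Compton shift twice:

First scattering at θ₁ = 43°:
Δλ₁ = λ_C(1 - cos(43°))
Δλ₁ = 2.4263 × 0.2686
Δλ₁ = 0.6518 pm

After first scattering:
λ₁ = 27.6 + 0.6518 = 28.2518 pm

Second scattering at θ₂ = 116°:
Δλ₂ = λ_C(1 - cos(116°))
Δλ₂ = 2.4263 × 1.4384
Δλ₂ = 3.4899 pm

Final wavelength:
λ₂ = 28.2518 + 3.4899 = 31.7418 pm

Total shift: Δλ_total = 0.6518 + 3.4899 = 4.1418 pm

(Intermediate values are shown rounded; full precision is carried through to the final answer.)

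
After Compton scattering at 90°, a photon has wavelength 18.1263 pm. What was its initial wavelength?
15.7000 pm

From λ' = λ + Δλ, we have λ = λ' - Δλ

First calculate the Compton shift:
Δλ = λ_C(1 - cos θ)
Δλ = 2.4263 × (1 - cos(90°))
Δλ = 2.4263 × 1.0000
Δλ = 2.4263 pm

Initial wavelength:
λ = λ' - Δλ
λ = 18.1263 - 2.4263
λ = 15.7000 pm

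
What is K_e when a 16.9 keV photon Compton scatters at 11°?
0.0103 keV

By energy conservation: K_e = E_initial - E_final

First find the scattered photon energy:
Initial wavelength: λ = hc/E = 73.3634 pm
Compton shift: Δλ = λ_C(1 - cos(11°)) = 0.0446 pm
Final wavelength: λ' = 73.3634 + 0.0446 = 73.4080 pm
Final photon energy: E' = hc/λ' = 16.8897 keV

Electron kinetic energy:
K_e = E - E' = 16.9000 - 16.8897 = 0.0103 keV

(Intermediate values are shown rounded; full precision is carried through to the final answer.)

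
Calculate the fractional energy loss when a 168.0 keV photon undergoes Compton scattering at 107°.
0.2982 (or 29.82%)

Calculate initial and final photon energies:

Initial: E₀ = 168.0 keV → λ₀ = 7.3800 pm
Compton shift: Δλ = 3.1357 pm
Final wavelength: λ' = 10.5157 pm
Final energy: E' = 117.9038 keV

Fractional energy loss:
(E₀ - E')/E₀ = (168.0000 - 117.9038)/168.0000
= 50.0962/168.0000
= 0.2982
= 29.82%

(Intermediate values are shown rounded; full precision is carried through to the final answer.)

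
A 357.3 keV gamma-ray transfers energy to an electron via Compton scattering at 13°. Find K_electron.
6.2904 keV

By energy conservation: K_e = E_initial - E_final

First find the scattered photon energy:
Initial wavelength: λ = hc/E = 3.4700 pm
Compton shift: Δλ = λ_C(1 - cos(13°)) = 0.0622 pm
Final wavelength: λ' = 3.4700 + 0.0622 = 3.5322 pm
Final photon energy: E' = hc/λ' = 351.0096 keV

Electron kinetic energy:
K_e = E - E' = 357.3000 - 351.0096 = 6.2904 keV

(Intermediate values are shown rounded; full precision is carried through to the final answer.)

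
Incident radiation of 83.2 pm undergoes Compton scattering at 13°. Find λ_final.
83.2622 pm

Using the Compton scattering formula:
λ' = λ + Δλ = λ + λ_C(1 - cos θ)

Given:
- Initial wavelength λ = 83.2 pm
- Scattering angle θ = 13°
- Compton wavelength λ_C ≈ 2.4263 pm

Calculate the shift:
Δλ = 2.4263 × (1 - cos(13°))
Δλ = 2.4263 × 0.0256
Δλ = 0.0622 pm

Final wavelength:
λ' = 83.2 + 0.0622 = 83.2622 pm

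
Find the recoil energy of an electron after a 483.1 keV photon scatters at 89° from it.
232.6468 keV

By energy conservation: K_e = E_initial - E_final

First find the scattered photon energy:
Initial wavelength: λ = hc/E = 2.5664 pm
Compton shift: Δλ = λ_C(1 - cos(89°)) = 2.3840 pm
Final wavelength: λ' = 2.5664 + 2.3840 = 4.9504 pm
Final photon energy: E' = hc/λ' = 250.4532 keV

Electron kinetic energy:
K_e = E - E' = 483.1000 - 250.4532 = 232.6468 keV

(Intermediate values are shown rounded; full precision is carried through to the final answer.)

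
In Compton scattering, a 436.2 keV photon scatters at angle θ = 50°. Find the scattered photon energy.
334.2722 keV

First convert energy to wavelength:
λ = hc/E, with hc ≈ 1239.842 keV·pm (i.e. 1239.842 eV·nm)

For E = 436.2 keV = 436200 eV:
λ = 1239.842 keV·pm / 436.2 keV
λ = 2.8424 pm

Calculate the Compton shift:
Δλ = λ_C(1 - cos(50°)) = 2.4263 × 0.3572
Δλ = 0.8667 pm

Final wavelength:
λ' = 2.8424 + 0.8667 = 3.7091 pm

Final energy:
E' = hc/λ' = 1239.842 / 3.7091 = 334.2722 keV

(Intermediate values are shown rounded; full precision is carried through to the final answer.)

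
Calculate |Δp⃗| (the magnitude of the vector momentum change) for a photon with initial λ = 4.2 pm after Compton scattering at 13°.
3.5532e-23 kg·m/s

Photon momentum magnitude is p = h/λ.

Initial momentum:
p₀ = h/λ = 6.6261e-34/4.2000e-12 = 1.5776e-22 kg·m/s

After scattering:
λ' = λ + Δλ = 4.2 + 0.0622 = 4.2622 pm
p' = h/λ' = 6.6261e-34/4.2622e-12 = 1.5546e-22 kg·m/s

Momentum is a vector; the scattered photon's direction makes angle θ = 13° with the incident direction. The magnitude of the vector change Δp⃗ = p⃗₀ − p⃗' is found from the law of cosines:
|Δp⃗|² = p₀² + p'² − 2p₀p'cos θ
|Δp⃗|² = (1.5776e-22)² + (1.5546e-22)² − 2·1.5776e-22·1.5546e-22·cos(13°)
|Δp⃗| = 3.5532e-23 kg·m/s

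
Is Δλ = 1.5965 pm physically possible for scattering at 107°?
No, inconsistent

Calculate the expected shift for θ = 107°:

Δλ_expected = λ_C(1 - cos(107°))
Δλ_expected = 2.4263 × (1 - cos(107°))
Δλ_expected = 2.4263 × 1.2924
Δλ_expected = 3.1357 pm

Given shift: 1.5965 pm
Expected shift: 3.1357 pm
Difference: 1.5392 pm

The values do not match. The given shift corresponds to θ ≈ 70.0°, not 107°.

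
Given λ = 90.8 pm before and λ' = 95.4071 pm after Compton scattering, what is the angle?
154.00°

First find the wavelength shift:
Δλ = λ' - λ = 95.4071 - 90.8 = 4.6071 pm

Using Δλ = λ_C(1 - cos θ), with λ_C = h/(m_e·c) ≈ 2.42631024 pm:
cos θ = 1 - Δλ/λ_C
cos θ = 1 - 4.6071/2.42631024
cos θ = -0.898809

θ = arccos(-0.898809)
θ = 154.00°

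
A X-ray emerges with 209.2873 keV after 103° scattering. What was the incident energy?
420.0002 keV

Convert final energy to wavelength (hc ≈ 1239.842 keV·pm):
λ' = hc/E' = 1239.842 / 209.2873 = 5.9241 pm

Calculate the Compton shift:
Δλ = λ_C(1 - cos(103°))
Δλ = 2.4263 × (1 - cos(103°))
Δλ = 2.9721 pm

Initial wavelength:
λ = λ' - Δλ = 5.9241 - 2.9721 = 2.9520 pm

Initial energy:
E = hc/λ = 1239.842 / 2.9520 = 420.0002 keV

(Intermediate values are shown rounded; full precision is carried through to the final answer.)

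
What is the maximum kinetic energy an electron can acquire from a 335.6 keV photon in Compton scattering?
190.5388 keV

Maximum energy transfer occurs at θ = 180° (backscattering).

Initial photon: E₀ = 335.6 keV → λ₀ = 3.6944 pm

Maximum Compton shift (at 180°):
Δλ_max = 2λ_C = 2 × 2.4263 = 4.8526 pm

Final wavelength:
λ' = 3.6944 + 4.8526 = 8.5470 pm

Minimum photon energy (maximum energy to electron):
E'_min = hc/λ' = 145.0612 keV

Maximum electron kinetic energy:
K_max = E₀ - E'_min = 335.6000 - 145.0612 = 190.5388 keV

(Intermediate values are shown rounded; full precision is carried through to the final answer.)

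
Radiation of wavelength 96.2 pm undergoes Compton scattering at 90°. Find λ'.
98.6263 pm

Using the Compton formula: λ' = λ + λ_C(1 − cos θ)

For θ = 90°, cos θ = 0 (exact) = 0.0000, so:
1 − cos 90° = 1 − (0) = 1.0000

Δλ = λ_C × 1.0000 = 2.4263 × 1.0000 = 2.4263 pm

λ' = 96.2 + 2.4263 = 98.6263 pm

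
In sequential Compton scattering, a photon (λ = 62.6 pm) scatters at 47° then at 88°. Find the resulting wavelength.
65.7132 pm

Apply Compton shift twice:

First scattering at θ₁ = 47°:
Δλ₁ = λ_C(1 - cos(47°))
Δλ₁ = 2.4263 × 0.3180
Δλ₁ = 0.7716 pm

After first scattering:
λ₁ = 62.6 + 0.7716 = 63.3716 pm

Second scattering at θ₂ = 88°:
Δλ₂ = λ_C(1 - cos(88°))
Δλ₂ = 2.4263 × 0.9651
Δλ₂ = 2.3416 pm

Final wavelength:
λ₂ = 63.3716 + 2.3416 = 65.7132 pm

Total shift: Δλ_total = 0.7716 + 2.3416 = 3.1132 pm

(Intermediate values are shown rounded; full precision is carried through to the final answer.)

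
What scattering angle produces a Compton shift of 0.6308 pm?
42.27°

From the Compton formula Δλ = λ_C(1 - cos θ), we can solve for θ:

cos θ = 1 - Δλ/λ_C

Given:
- Δλ = 0.6308 pm
- λ_C = h/(m_e·c) ≈ 2.42631024 pm

cos θ = 1 - 0.6308/2.42631024
cos θ = 1 - 0.259983
cos θ = 0.740017

θ = arccos(0.740017)
θ = 42.27°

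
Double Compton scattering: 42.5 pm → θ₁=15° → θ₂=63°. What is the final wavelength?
43.9075 pm

Apply Compton shift twice:

First scattering at θ₁ = 15°:
Δλ₁ = λ_C(1 - cos(15°))
Δλ₁ = 2.4263 × 0.0341
Δλ₁ = 0.0827 pm

After first scattering:
λ₁ = 42.5 + 0.0827 = 42.5827 pm

Second scattering at θ₂ = 63°:
Δλ₂ = λ_C(1 - cos(63°))
Δλ₂ = 2.4263 × 0.5460
Δλ₂ = 1.3248 pm

Final wavelength:
λ₂ = 42.5827 + 1.3248 = 43.9075 pm

Total shift: Δλ_total = 0.0827 + 1.3248 = 1.4075 pm

(Intermediate values are shown rounded; full precision is carried through to the final answer.)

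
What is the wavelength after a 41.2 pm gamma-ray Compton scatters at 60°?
42.4132 pm

Using the Compton scattering formula:
λ' = λ + Δλ = λ + λ_C(1 - cos θ)

Given:
- Initial wavelength λ = 41.2 pm
- Scattering angle θ = 60°
- Compton wavelength λ_C ≈ 2.4263 pm

Calculate the shift:
Δλ = 2.4263 × (1 - cos(60°))
Δλ = 2.4263 × 0.5000
Δλ = 1.2132 pm

Final wavelength:
λ' = 41.2 + 1.2132 = 42.4132 pm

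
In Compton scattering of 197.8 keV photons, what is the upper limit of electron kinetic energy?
86.3112 keV

Maximum energy transfer occurs at θ = 180° (backscattering).

Initial photon: E₀ = 197.8 keV → λ₀ = 6.2682 pm

Maximum Compton shift (at 180°):
Δλ_max = 2λ_C = 2 × 2.4263 = 4.8526 pm

Final wavelength:
λ' = 6.2682 + 4.8526 = 11.1208 pm

Minimum photon energy (maximum energy to electron):
E'_min = hc/λ' = 111.4888 keV

Maximum electron kinetic energy:
K_max = E₀ - E'_min = 197.8000 - 111.4888 = 86.3112 keV

(Intermediate values are shown rounded; full precision is carried through to the final answer.)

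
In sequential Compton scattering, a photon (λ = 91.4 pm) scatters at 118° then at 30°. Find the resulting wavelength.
95.2905 pm

Apply Compton shift twice:

First scattering at θ₁ = 118°:
Δλ₁ = λ_C(1 - cos(118°))
Δλ₁ = 2.4263 × 1.4695
Δλ₁ = 3.5654 pm

After first scattering:
λ₁ = 91.4 + 3.5654 = 94.9654 pm

Second scattering at θ₂ = 30°:
Δλ₂ = λ_C(1 - cos(30°))
Δλ₂ = 2.4263 × 0.1340
Δλ₂ = 0.3251 pm

Final wavelength:
λ₂ = 94.9654 + 0.3251 = 95.2905 pm

Total shift: Δλ_total = 3.5654 + 0.3251 = 3.8905 pm

(Intermediate values are shown rounded; full precision is carried through to the final answer.)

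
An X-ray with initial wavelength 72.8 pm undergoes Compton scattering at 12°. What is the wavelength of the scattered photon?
72.8530 pm

Using the Compton scattering formula:
λ' = λ + Δλ = λ + λ_C(1 - cos θ)

Given:
- Initial wavelength λ = 72.8 pm
- Scattering angle θ = 12°
- Compton wavelength λ_C ≈ 2.4263 pm

Calculate the shift:
Δλ = 2.4263 × (1 - cos(12°))
Δλ = 2.4263 × 0.0219
Δλ = 0.0530 pm

Final wavelength:
λ' = 72.8 + 0.0530 = 72.8530 pm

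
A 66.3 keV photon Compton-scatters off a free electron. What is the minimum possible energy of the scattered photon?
52.6403 keV (at θ = 180°)

The scattered photon has minimum energy when its wavelength is maximum, i.e., when the Compton shift Δλ = λ_C(1 − cos θ) is maximum. This occurs at θ = 180° (backscattering), giving Δλ_max = 2λ_C = 4.8526 pm.

Initial wavelength: λ₀ = hc/E₀ = 18.7005 pm
Maximum final wavelength: λ'_max = λ₀ + 2λ_C = 18.7005 + 4.8526 = 23.5531 pm
Minimum final energy: E'_min = hc/λ'_max = 52.6403 keV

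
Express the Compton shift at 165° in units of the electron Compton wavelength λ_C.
1.9659 λ_C

The Compton shift formula is:
Δλ = λ_C(1 - cos θ)

Dividing both sides by λ_C:
Δλ/λ_C = 1 - cos θ

For θ = 165°:
Δλ/λ_C = 1 - cos(165°)
Δλ/λ_C = 1 - -0.9659
Δλ/λ_C = 1.9659

This means the shift is 1.9659 × λ_C = 4.7699 pm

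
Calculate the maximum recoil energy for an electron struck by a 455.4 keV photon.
291.7278 keV

Maximum energy transfer occurs at θ = 180° (backscattering).

Initial photon: E₀ = 455.4 keV → λ₀ = 2.7225 pm

Maximum Compton shift (at 180°):
Δλ_max = 2λ_C = 2 × 2.4263 = 4.8526 pm

Final wavelength:
λ' = 2.7225 + 4.8526 = 7.5752 pm

Minimum photon energy (maximum energy to electron):
E'_min = hc/λ' = 163.6722 keV

Maximum electron kinetic energy:
K_max = E₀ - E'_min = 455.4000 - 163.6722 = 291.7278 keV

(Intermediate values are shown rounded; full precision is carried through to the final answer.)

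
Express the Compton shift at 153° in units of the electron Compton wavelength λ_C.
1.8910 λ_C

The Compton shift formula is:
Δλ = λ_C(1 - cos θ)

Dividing both sides by λ_C:
Δλ/λ_C = 1 - cos θ

For θ = 153°:
Δλ/λ_C = 1 - cos(153°)
Δλ/λ_C = 1 - -0.8910
Δλ/λ_C = 1.8910

This means the shift is 1.8910 × λ_C = 4.5882 pm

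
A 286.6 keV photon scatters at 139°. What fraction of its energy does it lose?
0.4960 (or 49.60%)

Calculate initial and final photon energies:

Initial: E₀ = 286.6 keV → λ₀ = 4.3260 pm
Compton shift: Δλ = 4.2575 pm
Final wavelength: λ' = 8.5835 pm
Final energy: E' = 144.4447 keV

Fractional energy loss:
(E₀ - E')/E₀ = (286.6000 - 144.4447)/286.6000
= 142.1553/286.6000
= 0.4960
= 49.60%

(Intermediate values are shown rounded; full precision is carried through to the final answer.)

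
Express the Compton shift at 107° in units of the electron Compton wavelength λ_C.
1.2924 λ_C

The Compton shift formula is:
Δλ = λ_C(1 - cos θ)

Dividing both sides by λ_C:
Δλ/λ_C = 1 - cos θ

For θ = 107°:
Δλ/λ_C = 1 - cos(107°)
Δλ/λ_C = 1 - -0.2924
Δλ/λ_C = 1.2924

This means the shift is 1.2924 × λ_C = 3.1357 pm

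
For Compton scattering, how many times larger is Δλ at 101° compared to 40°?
101° produces the larger shift by a factor of 5.090

Calculate both shifts using Δλ = λ_C(1 - cos θ):

For θ₁ = 40°:
Δλ₁ = 2.4263 × (1 - cos(40°))
Δλ₁ = 2.4263 × 0.2340
Δλ₁ = 0.5676 pm

For θ₂ = 101°:
Δλ₂ = 2.4263 × (1 - cos(101°))
Δλ₂ = 2.4263 × 1.1908
Δλ₂ = 2.8893 pm

The 101° angle produces the larger shift.
Ratio: 2.8893/0.5676 = 5.090

(Intermediate values are shown rounded; full precision is carried through to the final answer.)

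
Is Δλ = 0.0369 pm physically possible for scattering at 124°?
No, inconsistent

Calculate the expected shift for θ = 124°:

Δλ_expected = λ_C(1 - cos(124°))
Δλ_expected = 2.4263 × (1 - cos(124°))
Δλ_expected = 2.4263 × 1.5592
Δλ_expected = 3.7831 pm

Given shift: 0.0369 pm
Expected shift: 3.7831 pm
Difference: 3.7462 pm

The values do not match. The given shift corresponds to θ ≈ 10.0°, not 124°.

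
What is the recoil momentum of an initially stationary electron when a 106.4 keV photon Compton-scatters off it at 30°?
2.9073e-23 kg·m/s

The electron is initially at rest, so by conservation of momentum:
p⃗_e = p⃗₀ − p⃗'  (incident photon momentum minus scattered photon momentum)

Photon momentum magnitudes (p = h/λ = E/c):
λ₀ = hc/E₀ = 11.6527 pm → p₀ = h/λ₀ = 5.6863e-23 kg·m/s
Δλ = λ_C(1 − cos 30°) = 0.3251 pm
λ' = 11.9777 pm → p' = h/λ' = 5.5320e-23 kg·m/s

The scattered photon makes angle θ = 30° with the incident direction, so by the law of cosines:
|p⃗_e|² = p₀² + p'² − 2p₀p'cos θ
|p⃗_e|² = (5.6863e-23)² + (5.5320e-23)² − 2·5.6863e-23·5.5320e-23·cos(30°)
|p⃗_e| = 2.9073e-23 kg·m/s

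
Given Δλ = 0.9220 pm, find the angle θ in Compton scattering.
51.68°

From the Compton formula Δλ = λ_C(1 - cos θ), we can solve for θ:

cos θ = 1 - Δλ/λ_C

Given:
- Δλ = 0.9220 pm
- λ_C = h/(m_e·c) ≈ 2.42631024 pm

cos θ = 1 - 0.9220/2.42631024
cos θ = 1 - 0.380001
cos θ = 0.619999

θ = arccos(0.619999)
θ = 51.68°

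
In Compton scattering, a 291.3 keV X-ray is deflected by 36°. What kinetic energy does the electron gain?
28.6005 keV

By energy conservation: K_e = E_initial - E_final

First find the scattered photon energy:
Initial wavelength: λ = hc/E = 4.2562 pm
Compton shift: Δλ = λ_C(1 - cos(36°)) = 0.4634 pm
Final wavelength: λ' = 4.2562 + 0.4634 = 4.7196 pm
Final photon energy: E' = hc/λ' = 262.6995 keV

Electron kinetic energy:
K_e = E - E' = 291.3000 - 262.6995 = 28.6005 keV

(Intermediate values are shown rounded; full precision is carried through to the final answer.)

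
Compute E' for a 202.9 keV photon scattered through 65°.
165.0589 keV

First convert energy to wavelength:
λ = hc/E, with hc ≈ 1239.842 keV·pm (i.e. 1239.842 eV·nm)

For E = 202.9 keV = 202900 eV:
λ = 1239.842 keV·pm / 202.9 keV
λ = 6.1106 pm

Calculate the Compton shift:
Δλ = λ_C(1 - cos(65°)) = 2.4263 × 0.5774
Δλ = 1.4009 pm

Final wavelength:
λ' = 6.1106 + 1.4009 = 7.5115 pm

Final energy:
E' = hc/λ' = 1239.842 / 7.5115 = 165.0589 keV

(Intermediate values are shown rounded; full precision is carried through to the final answer.)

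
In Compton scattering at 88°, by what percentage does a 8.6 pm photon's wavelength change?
27.2283%

Calculate the Compton shift:
Δλ = λ_C(1 - cos(88°))
Δλ = 2.4263 × (1 - cos(88°))
Δλ = 2.4263 × 0.9651
Δλ = 2.3416 pm

Percentage change:
(Δλ/λ₀) × 100 = (2.3416/8.6) × 100
= 27.2283%

(Intermediate values are shown rounded; full precision is carried through to the final answer.)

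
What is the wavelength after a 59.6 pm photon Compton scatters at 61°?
60.8500 pm

Using the Compton scattering formula:
λ' = λ + Δλ = λ + λ_C(1 - cos θ)

Given:
- Initial wavelength λ = 59.6 pm
- Scattering angle θ = 61°
- Compton wavelength λ_C ≈ 2.4263 pm

Calculate the shift:
Δλ = 2.4263 × (1 - cos(61°))
Δλ = 2.4263 × 0.5152
Δλ = 1.2500 pm

Final wavelength:
λ' = 59.6 + 1.2500 = 60.8500 pm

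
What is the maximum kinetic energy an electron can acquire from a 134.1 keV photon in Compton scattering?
46.1572 keV

Maximum energy transfer occurs at θ = 180° (backscattering).

Initial photon: E₀ = 134.1 keV → λ₀ = 9.2457 pm

Maximum Compton shift (at 180°):
Δλ_max = 2λ_C = 2 × 2.4263 = 4.8526 pm

Final wavelength:
λ' = 9.2457 + 4.8526 = 14.0983 pm

Minimum photon energy (maximum energy to electron):
E'_min = hc/λ' = 87.9428 keV

Maximum electron kinetic energy:
K_max = E₀ - E'_min = 134.1000 - 87.9428 = 46.1572 keV

(Intermediate values are shown rounded; full precision is carried through to the final answer.)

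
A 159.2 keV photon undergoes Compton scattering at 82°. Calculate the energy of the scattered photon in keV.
125.5335 keV

First convert energy to wavelength:
λ = hc/E, with hc ≈ 1239.842 keV·pm (i.e. 1239.842 eV·nm)

For E = 159.2 keV = 159200 eV:
λ = 1239.842 keV·pm / 159.2 keV
λ = 7.7880 pm

Calculate the Compton shift:
Δλ = λ_C(1 - cos(82°)) = 2.4263 × 0.8608
Δλ = 2.0886 pm

Final wavelength:
λ' = 7.7880 + 2.0886 = 9.8766 pm

Final energy:
E' = hc/λ' = 1239.842 / 9.8766 = 125.5335 keV

(Intermediate values are shown rounded; full precision is carried through to the final answer.)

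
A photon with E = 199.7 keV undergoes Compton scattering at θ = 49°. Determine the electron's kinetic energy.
23.6619 keV

By energy conservation: K_e = E_initial - E_final

First find the scattered photon energy:
Initial wavelength: λ = hc/E = 6.2085 pm
Compton shift: Δλ = λ_C(1 - cos(49°)) = 0.8345 pm
Final wavelength: λ' = 6.2085 + 0.8345 = 7.0430 pm
Final photon energy: E' = hc/λ' = 176.0381 keV

Electron kinetic energy:
K_e = E - E' = 199.7000 - 176.0381 = 23.6619 keV

(Intermediate values are shown rounded; full precision is carried through to the final answer.)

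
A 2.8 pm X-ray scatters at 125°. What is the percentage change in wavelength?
136.3566%

Calculate the Compton shift:
Δλ = λ_C(1 - cos(125°))
Δλ = 2.4263 × (1 - cos(125°))
Δλ = 2.4263 × 1.5736
Δλ = 3.8180 pm

Percentage change:
(Δλ/λ₀) × 100 = (3.8180/2.8) × 100
= 136.3566%

(Intermediate values are shown rounded; full precision is carried through to the final answer.)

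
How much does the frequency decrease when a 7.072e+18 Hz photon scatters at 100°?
4.452e+17 Hz (decrease)

Convert frequency to wavelength (c = 299792458 m/s):
λ₀ = c/f₀ = 299792458/7.072e+18 = 4.2391467e-11 m = 42.3915 pm

Calculate Compton shift:
Δλ = λ_C(1 - cos(100°)) = 2.8476 pm

Final wavelength:
λ' = λ₀ + Δλ = 42.3915 + 2.8476 = 45.2391 pm

Final frequency:
f' = c/λ' = 299792458/4.5239102e-11 = 6.6268437e+18 Hz

Frequency shift (decrease):
Δf = f₀ - f' = 7.072e+18 - 6.6268437e+18 = 4.452e+17 Hz

(Intermediate values are shown rounded; full precision is carried through to the final answer.)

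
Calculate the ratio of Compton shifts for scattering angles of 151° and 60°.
151° produces the larger shift by a factor of 3.749

Calculate both shifts using Δλ = λ_C(1 - cos θ):

For θ₁ = 60°:
Δλ₁ = 2.4263 × (1 - cos(60°))
Δλ₁ = 2.4263 × 0.5000
Δλ₁ = 1.2132 pm

For θ₂ = 151°:
Δλ₂ = 2.4263 × (1 - cos(151°))
Δλ₂ = 2.4263 × 1.8746
Δλ₂ = 4.5484 pm

The 151° angle produces the larger shift.
Ratio: 4.5484/1.2132 = 3.749

(Intermediate values are shown rounded; full precision is carried through to the final answer.)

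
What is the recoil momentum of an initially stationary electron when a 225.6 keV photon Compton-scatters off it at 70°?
1.2474e-22 kg·m/s

The electron is initially at rest, so by conservation of momentum:
p⃗_e = p⃗₀ − p⃗'  (incident photon momentum minus scattered photon momentum)

Photon momentum magnitudes (p = h/λ = E/c):
λ₀ = hc/E₀ = 5.4958 pm → p₀ = h/λ₀ = 1.2057e-22 kg·m/s
Δλ = λ_C(1 − cos 70°) = 1.5965 pm
λ' = 7.0922 pm → p' = h/λ' = 9.3427e-23 kg·m/s

The scattered photon makes angle θ = 70° with the incident direction, so by the law of cosines:
|p⃗_e|² = p₀² + p'² − 2p₀p'cos θ
|p⃗_e|² = (1.2057e-22)² + (9.3427e-23)² − 2·1.2057e-22·9.3427e-23·cos(70°)
|p⃗_e| = 1.2474e-22 kg·m/s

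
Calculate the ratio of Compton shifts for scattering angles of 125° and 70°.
125° produces the larger shift by a factor of 2.392

Calculate both shifts using Δλ = λ_C(1 - cos θ):

For θ₁ = 70°:
Δλ₁ = 2.4263 × (1 - cos(70°))
Δλ₁ = 2.4263 × 0.6580
Δλ₁ = 1.5965 pm

For θ₂ = 125°:
Δλ₂ = 2.4263 × (1 - cos(125°))
Δλ₂ = 2.4263 × 1.5736
Δλ₂ = 3.8180 pm

The 125° angle produces the larger shift.
Ratio: 3.8180/1.5965 = 2.392

(Intermediate values are shown rounded; full precision is carried through to the final answer.)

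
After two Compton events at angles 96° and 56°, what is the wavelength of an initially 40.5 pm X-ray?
44.2495 pm

Apply Compton shift twice:

First scattering at θ₁ = 96°:
Δλ₁ = λ_C(1 - cos(96°))
Δλ₁ = 2.4263 × 1.1045
Δλ₁ = 2.6799 pm

After first scattering:
λ₁ = 40.5 + 2.6799 = 43.1799 pm

Second scattering at θ₂ = 56°:
Δλ₂ = λ_C(1 - cos(56°))
Δλ₂ = 2.4263 × 0.4408
Δλ₂ = 1.0695 pm

Final wavelength:
λ₂ = 43.1799 + 1.0695 = 44.2495 pm

Total shift: Δλ_total = 2.6799 + 1.0695 = 3.7495 pm

(Intermediate values are shown rounded; full precision is carried through to the final answer.)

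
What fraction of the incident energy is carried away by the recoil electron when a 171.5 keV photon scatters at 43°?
0.0827 (or 8.27%)

Calculate initial and final photon energies:

Initial: E₀ = 171.5 keV → λ₀ = 7.2294 pm
Compton shift: Δλ = 0.6518 pm
Final wavelength: λ' = 7.8812 pm
Final energy: E' = 157.3160 keV

Fractional energy loss:
(E₀ - E')/E₀ = (171.5000 - 157.3160)/171.5000
= 14.1840/171.5000
= 0.0827
= 8.27%

(Intermediate values are shown rounded; full precision is carried through to the final answer.)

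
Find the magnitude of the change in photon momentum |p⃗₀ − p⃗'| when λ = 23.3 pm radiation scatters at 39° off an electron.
1.8780e-23 kg·m/s

Photon momentum magnitude is p = h/λ.

Initial momentum:
p₀ = h/λ = 6.6261e-34/2.3300e-11 = 2.8438e-23 kg·m/s

After scattering:
λ' = λ + Δλ = 23.3 + 0.5407 = 23.8407 pm
p' = h/λ' = 6.6261e-34/2.3841e-11 = 2.7793e-23 kg·m/s

Momentum is a vector; the scattered photon's direction makes angle θ = 39° with the incident direction. The magnitude of the vector change Δp⃗ = p⃗₀ − p⃗' is found from the law of cosines:
|Δp⃗|² = p₀² + p'² − 2p₀p'cos θ
|Δp⃗|² = (2.8438e-23)² + (2.7793e-23)² − 2·2.8438e-23·2.7793e-23·cos(39°)
|Δp⃗| = 1.8780e-23 kg·m/s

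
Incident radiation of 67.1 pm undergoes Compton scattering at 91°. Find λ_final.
69.5687 pm

Using the Compton scattering formula:
λ' = λ + Δλ = λ + λ_C(1 - cos θ)

Given:
- Initial wavelength λ = 67.1 pm
- Scattering angle θ = 91°
- Compton wavelength λ_C ≈ 2.4263 pm

Calculate the shift:
Δλ = 2.4263 × (1 - cos(91°))
Δλ = 2.4263 × 1.0175
Δλ = 2.4687 pm

Final wavelength:
λ' = 67.1 + 2.4687 = 69.5687 pm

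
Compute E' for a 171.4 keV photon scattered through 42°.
157.8044 keV

First convert energy to wavelength:
λ = hc/E, with hc ≈ 1239.842 keV·pm (i.e. 1239.842 eV·nm)

For E = 171.4 keV = 171400 eV:
λ = 1239.842 keV·pm / 171.4 keV
λ = 7.2336 pm

Calculate the Compton shift:
Δλ = λ_C(1 - cos(42°)) = 2.4263 × 0.2569
Δλ = 0.6232 pm

Final wavelength:
λ' = 7.2336 + 0.6232 = 7.8568 pm

Final energy:
E' = hc/λ' = 1239.842 / 7.8568 = 157.8044 keV

(Intermediate values are shown rounded; full precision is carried through to the final answer.)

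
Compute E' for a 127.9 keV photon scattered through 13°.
127.0847 keV

First convert energy to wavelength:
λ = hc/E, with hc ≈ 1239.842 keV·pm (i.e. 1239.842 eV·nm)

For E = 127.9 keV = 127900 eV:
λ = 1239.842 keV·pm / 127.9 keV
λ = 9.6938 pm

Calculate the Compton shift:
Δλ = λ_C(1 - cos(13°)) = 2.4263 × 0.0256
Δλ = 0.0622 pm

Final wavelength:
λ' = 9.6938 + 0.0622 = 9.7560 pm

Final energy:
E' = hc/λ' = 1239.842 / 9.7560 = 127.0847 keV

(Intermediate values are shown rounded; full precision is carried through to the final answer.)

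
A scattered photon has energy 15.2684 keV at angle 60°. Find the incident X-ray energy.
15.5000 keV

Convert final energy to wavelength (hc ≈ 1239.842 keV·pm):
λ' = hc/E' = 1239.842 / 15.2684 = 81.2031 pm

Calculate the Compton shift:
Δλ = λ_C(1 - cos(60°))
Δλ = 2.4263 × (1 - cos(60°))
Δλ = 1.2132 pm

Initial wavelength:
λ = λ' - Δλ = 81.2031 - 1.2132 = 79.9900 pm

Initial energy:
E = hc/λ = 1239.842 / 79.9900 = 15.5000 keV

(Intermediate values are shown rounded; full precision is carried through to the final answer.)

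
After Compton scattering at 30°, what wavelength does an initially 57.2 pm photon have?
57.5251 pm

Using the Compton formula: λ' = λ + λ_C(1 − cos θ)

For θ = 30°, cos θ = √3/2 (exact) ≈ 0.8660, so:
1 − cos 30° = 1 − (√3/2) ≈ 0.1340

Δλ = λ_C × 0.1340 = 2.4263 × 0.1340 = 0.3251 pm

λ' = 57.2 + 0.3251 = 57.5251 pm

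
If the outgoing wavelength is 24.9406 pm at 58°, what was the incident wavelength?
23.8000 pm

From λ' = λ + Δλ, we have λ = λ' - Δλ

First calculate the Compton shift:
Δλ = λ_C(1 - cos θ)
Δλ = 2.4263 × (1 - cos(58°))
Δλ = 2.4263 × 0.4701
Δλ = 1.1406 pm

Initial wavelength:
λ = λ' - Δλ
λ = 24.9406 - 1.1406
λ = 23.8000 pm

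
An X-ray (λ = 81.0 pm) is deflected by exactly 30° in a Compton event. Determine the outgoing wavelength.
81.3251 pm

Using the Compton formula: λ' = λ + λ_C(1 − cos θ)

For θ = 30°, cos θ = √3/2 (exact) ≈ 0.8660, so:
1 − cos 30° = 1 − (√3/2) ≈ 0.1340

Δλ = λ_C × 0.1340 = 2.4263 × 0.1340 = 0.3251 pm

λ' = 81.0 + 0.3251 = 81.3251 pm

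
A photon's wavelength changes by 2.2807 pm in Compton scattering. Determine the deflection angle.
86.56°

From the Compton formula Δλ = λ_C(1 - cos θ), we can solve for θ:

cos θ = 1 - Δλ/λ_C

Given:
- Δλ = 2.2807 pm
- λ_C = h/(m_e·c) ≈ 2.42631024 pm

cos θ = 1 - 2.2807/2.42631024
cos θ = 1 - 0.939987
cos θ = 0.060013

θ = arccos(0.060013)
θ = 86.56°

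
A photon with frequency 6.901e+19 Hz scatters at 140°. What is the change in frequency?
3.427e+19 Hz (decrease)

Convert frequency to wavelength (c = 299792458 m/s):
λ₀ = c/f₀ = 299792458/6.901e+19 = 4.3441886e-12 m = 4.3442 pm

Calculate Compton shift:
Δλ = λ_C(1 - cos(140°)) = 4.2850 pm

Final wavelength:
λ' = λ₀ + Δλ = 4.3442 + 4.2850 = 8.6292 pm

Final frequency:
f' = c/λ' = 299792458/8.6291603e-12 = 3.4741788e+19 Hz

Frequency shift (decrease):
Δf = f₀ - f' = 6.901e+19 - 3.4741788e+19 = 3.427e+19 Hz

(Intermediate values are shown rounded; full precision is carried through to the final answer.)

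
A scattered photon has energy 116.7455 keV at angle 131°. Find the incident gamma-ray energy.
187.8000 keV

Convert final energy to wavelength (hc ≈ 1239.842 keV·pm):
λ' = hc/E' = 1239.842 / 116.7455 = 10.6200 pm

Calculate the Compton shift:
Δλ = λ_C(1 - cos(131°))
Δλ = 2.4263 × (1 - cos(131°))
Δλ = 4.0181 pm

Initial wavelength:
λ = λ' - Δλ = 10.6200 - 4.0181 = 6.6019 pm

Initial energy:
E = hc/λ = 1239.842 / 6.6019 = 187.8000 keV

(Intermediate values are shown rounded; full precision is carried through to the final answer.)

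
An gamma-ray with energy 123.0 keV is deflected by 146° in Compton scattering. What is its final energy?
85.4013 keV

First convert energy to wavelength:
λ = hc/E, with hc ≈ 1239.842 keV·pm (i.e. 1239.842 eV·nm)

For E = 123.0 keV = 123000 eV:
λ = 1239.842 keV·pm / 123.0 keV
λ = 10.0800 pm

Calculate the Compton shift:
Δλ = λ_C(1 - cos(146°)) = 2.4263 × 1.8290
Δλ = 4.4378 pm

Final wavelength:
λ' = 10.0800 + 4.4378 = 14.5178 pm

Final energy:
E' = hc/λ' = 1239.842 / 14.5178 = 85.4013 keV

(Intermediate values are shown rounded; full precision is carried through to the final answer.)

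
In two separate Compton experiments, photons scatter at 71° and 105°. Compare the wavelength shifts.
105° produces the larger shift by a factor of 1.866

Calculate both shifts using Δλ = λ_C(1 - cos θ):

For θ₁ = 71°:
Δλ₁ = 2.4263 × (1 - cos(71°))
Δλ₁ = 2.4263 × 0.6744
Δλ₁ = 1.6364 pm

For θ₂ = 105°:
Δλ₂ = 2.4263 × (1 - cos(105°))
Δλ₂ = 2.4263 × 1.2588
Δλ₂ = 3.0543 pm

The 105° angle produces the larger shift.
Ratio: 3.0543/1.6364 = 1.866

(Intermediate values are shown rounded; full precision is carried through to the final answer.)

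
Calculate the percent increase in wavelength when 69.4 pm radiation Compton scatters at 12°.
0.0764%

Calculate the Compton shift:
Δλ = λ_C(1 - cos(12°))
Δλ = 2.4263 × (1 - cos(12°))
Δλ = 2.4263 × 0.0219
Δλ = 0.0530 pm

Percentage change:
(Δλ/λ₀) × 100 = (0.0530/69.4) × 100
= 0.0764%

(Intermediate values are shown rounded; full precision is carried through to the final answer.)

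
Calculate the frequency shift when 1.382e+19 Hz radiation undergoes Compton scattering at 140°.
2.280e+18 Hz (decrease)

Convert frequency to wavelength (c = 299792458 m/s):
λ₀ = c/f₀ = 299792458/1.382e+19 = 2.1692653e-11 m = 21.6927 pm

Calculate Compton shift:
Δλ = λ_C(1 - cos(140°)) = 4.2850 pm

Final wavelength:
λ' = λ₀ + Δλ = 21.6927 + 4.2850 = 25.9776 pm

Final frequency:
f' = c/λ' = 299792458/2.5977624e-11 = 1.1540411e+19 Hz

Frequency shift (decrease):
Δf = f₀ - f' = 1.382e+19 - 1.1540411e+19 = 2.280e+18 Hz

(Intermediate values are shown rounded; full precision is carried through to the final answer.)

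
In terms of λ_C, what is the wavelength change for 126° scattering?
1.5878 λ_C

The Compton shift formula is:
Δλ = λ_C(1 - cos θ)

Dividing both sides by λ_C:
Δλ/λ_C = 1 - cos θ

For θ = 126°:
Δλ/λ_C = 1 - cos(126°)
Δλ/λ_C = 1 - -0.5878
Δλ/λ_C = 1.5878

This means the shift is 1.5878 × λ_C = 3.8525 pm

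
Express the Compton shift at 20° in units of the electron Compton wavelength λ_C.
0.0603 λ_C

The Compton shift formula is:
Δλ = λ_C(1 - cos θ)

Dividing both sides by λ_C:
Δλ/λ_C = 1 - cos θ

For θ = 20°:
Δλ/λ_C = 1 - cos(20°)
Δλ/λ_C = 1 - 0.9397
Δλ/λ_C = 0.0603

This means the shift is 0.0603 × λ_C = 0.1463 pm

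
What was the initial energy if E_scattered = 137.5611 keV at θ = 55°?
155.4000 keV

Convert final energy to wavelength (hc ≈ 1239.842 keV·pm):
λ' = hc/E' = 1239.842 / 137.5611 = 9.0130 pm

Calculate the Compton shift:
Δλ = λ_C(1 - cos(55°))
Δλ = 2.4263 × (1 - cos(55°))
Δλ = 1.0346 pm

Initial wavelength:
λ = λ' - Δλ = 9.0130 - 1.0346 = 7.9784 pm

Initial energy:
E = hc/λ = 1239.842 / 7.9784 = 155.4000 keV

(Intermediate values are shown rounded; full precision is carried through to the final answer.)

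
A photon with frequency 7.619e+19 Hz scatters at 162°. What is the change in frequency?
4.161e+19 Hz (decrease)

Convert frequency to wavelength (c = 299792458 m/s):
λ₀ = c/f₀ = 299792458/7.619e+19 = 3.9348006e-12 m = 3.9348 pm

Calculate Compton shift:
Δλ = λ_C(1 - cos(162°)) = 4.7339 pm

Final wavelength:
λ' = λ₀ + Δλ = 3.9348 + 4.7339 = 8.6687 pm

Final frequency:
f' = c/λ' = 299792458/8.6686690e-12 = 3.4583447e+19 Hz

Frequency shift (decrease):
Δf = f₀ - f' = 7.619e+19 - 3.4583447e+19 = 4.161e+19 Hz

(Intermediate values are shown rounded; full precision is carried through to the final answer.)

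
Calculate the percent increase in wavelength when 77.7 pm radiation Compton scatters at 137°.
5.4064%

Calculate the Compton shift:
Δλ = λ_C(1 - cos(137°))
Δλ = 2.4263 × (1 - cos(137°))
Δλ = 2.4263 × 1.7314
Δλ = 4.2008 pm

Percentage change:
(Δλ/λ₀) × 100 = (4.2008/77.7) × 100
= 5.4064%

(Intermediate values are shown rounded; full precision is carried through to the final answer.)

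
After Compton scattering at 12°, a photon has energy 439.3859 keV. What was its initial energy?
447.8000 keV

Convert final energy to wavelength (hc ≈ 1239.842 keV·pm):
λ' = hc/E' = 1239.842 / 439.3859 = 2.8218 pm

Calculate the Compton shift:
Δλ = λ_C(1 - cos(12°))
Δλ = 2.4263 × (1 - cos(12°))
Δλ = 0.0530 pm

Initial wavelength:
λ = λ' - Δλ = 2.8218 - 0.0530 = 2.7687 pm

Initial energy:
E = hc/λ = 1239.842 / 2.7687 = 447.8000 keV

(Intermediate values are shown rounded; full precision is carried through to the final answer.)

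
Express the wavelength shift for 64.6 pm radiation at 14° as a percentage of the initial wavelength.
0.1116%

Calculate the Compton shift:
Δλ = λ_C(1 - cos(14°))
Δλ = 2.4263 × (1 - cos(14°))
Δλ = 2.4263 × 0.0297
Δλ = 0.0721 pm

Percentage change:
(Δλ/λ₀) × 100 = (0.0721/64.6) × 100
= 0.1116%

(Intermediate values are shown rounded; full precision is carried through to the final answer.)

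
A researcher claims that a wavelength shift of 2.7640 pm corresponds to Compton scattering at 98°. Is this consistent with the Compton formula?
Yes, consistent

Calculate the expected shift for θ = 98°:

Δλ_expected = λ_C(1 - cos(98°))
Δλ_expected = 2.4263 × (1 - cos(98°))
Δλ_expected = 2.4263 × 1.1392
Δλ_expected = 2.7640 pm

Given shift: 2.7640 pm
Expected shift: 2.7640 pm
Difference: 0.0000 pm

The values match. This is consistent with Compton scattering at the stated angle.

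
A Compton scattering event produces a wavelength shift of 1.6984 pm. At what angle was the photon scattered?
72.54°

From the Compton formula Δλ = λ_C(1 - cos θ), we can solve for θ:

cos θ = 1 - Δλ/λ_C

Given:
- Δλ = 1.6984 pm
- λ_C = h/(m_e·c) ≈ 2.42631024 pm

cos θ = 1 - 1.6984/2.42631024
cos θ = 1 - 0.699993
cos θ = 0.300007

θ = arccos(0.300007)
θ = 72.54°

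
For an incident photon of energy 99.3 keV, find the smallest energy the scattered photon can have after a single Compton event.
71.5083 keV (at θ = 180°)

The scattered photon has minimum energy when its wavelength is maximum, i.e., when the Compton shift Δλ = λ_C(1 − cos θ) is maximum. This occurs at θ = 180° (backscattering), giving Δλ_max = 2λ_C = 4.8526 pm.

Initial wavelength: λ₀ = hc/E₀ = 12.4858 pm
Maximum final wavelength: λ'_max = λ₀ + 2λ_C = 12.4858 + 4.8526 = 17.3384 pm
Minimum final energy: E'_min = hc/λ'_max = 71.5083 keV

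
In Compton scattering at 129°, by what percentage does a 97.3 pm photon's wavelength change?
4.0629%

Calculate the Compton shift:
Δλ = λ_C(1 - cos(129°))
Δλ = 2.4263 × (1 - cos(129°))
Δλ = 2.4263 × 1.6293
Δλ = 3.9532 pm

Percentage change:
(Δλ/λ₀) × 100 = (3.9532/97.3) × 100
= 4.0629%

(Intermediate values are shown rounded; full precision is carried through to the final answer.)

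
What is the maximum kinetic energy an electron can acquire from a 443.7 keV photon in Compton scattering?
281.5644 keV

Maximum energy transfer occurs at θ = 180° (backscattering).

Initial photon: E₀ = 443.7 keV → λ₀ = 2.7943 pm

Maximum Compton shift (at 180°):
Δλ_max = 2λ_C = 2 × 2.4263 = 4.8526 pm

Final wavelength:
λ' = 2.7943 + 4.8526 = 7.6469 pm

Minimum photon energy (maximum energy to electron):
E'_min = hc/λ' = 162.1356 keV

Maximum electron kinetic energy:
K_max = E₀ - E'_min = 443.7000 - 162.1356 = 281.5644 keV

(Intermediate values are shown rounded; full precision is carried through to the final answer.)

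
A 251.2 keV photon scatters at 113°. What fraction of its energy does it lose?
0.4061 (or 40.61%)

Calculate initial and final photon energies:

Initial: E₀ = 251.2 keV → λ₀ = 4.9357 pm
Compton shift: Δλ = 3.3743 pm
Final wavelength: λ' = 8.3100 pm
Final energy: E' = 149.1984 keV

Fractional energy loss:
(E₀ - E')/E₀ = (251.2000 - 149.1984)/251.2000
= 102.0016/251.2000
= 0.4061
= 40.61%

(Intermediate values are shown rounded; full precision is carried through to the final answer.)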